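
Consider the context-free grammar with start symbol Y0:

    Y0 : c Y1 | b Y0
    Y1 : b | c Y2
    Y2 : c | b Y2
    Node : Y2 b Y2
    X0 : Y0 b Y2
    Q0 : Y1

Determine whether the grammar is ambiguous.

Only Y0, Y1, Y2 are reachable from Y0; ignoring the rest: Each reachable nonterminal has at most one production per leading terminal, and all productions are right-linear; the derivation is determined token-by-token.

Unambiguous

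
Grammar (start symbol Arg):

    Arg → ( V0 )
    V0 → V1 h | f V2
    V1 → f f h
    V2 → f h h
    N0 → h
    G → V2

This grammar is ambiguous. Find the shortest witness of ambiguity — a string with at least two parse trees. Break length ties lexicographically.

length 6: ( f f h h ) has 2 parse trees

Two derivations of ( f f h h ):
  Arg ⇒ ( V0 ) ⇒ ( V1 h ) ⇒ ( f f h h )
  Arg ⇒ ( V0 ) ⇒ ( f V2 ) ⇒ ( f f h h )

( f f h h )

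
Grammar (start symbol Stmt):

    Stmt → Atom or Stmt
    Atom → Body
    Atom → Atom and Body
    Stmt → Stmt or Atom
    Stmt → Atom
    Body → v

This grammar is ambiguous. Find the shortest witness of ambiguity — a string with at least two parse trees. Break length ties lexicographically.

v or v

length 1: no string has ≥2 trees
length 3: v or v has 2 parse trees

Two derivations of v or v:
  Stmt ⇒ Atom or Stmt ⇒ Body or Stmt ⇒ v or Stmt ⇒ v or Atom ⇒ v or Body ⇒ v or v
  Stmt ⇒ Stmt or Atom ⇒ Atom or Atom ⇒ Body or Atom ⇒ v or Atom ⇒ v or Body ⇒ v or v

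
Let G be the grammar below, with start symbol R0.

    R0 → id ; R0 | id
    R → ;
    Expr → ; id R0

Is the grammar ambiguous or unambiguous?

Unambiguous

Only R0 is reachable from R0; ignoring the rest: Right-recursive list with a separator: after each atom, whether the separator follows determines the rule. One parse per string.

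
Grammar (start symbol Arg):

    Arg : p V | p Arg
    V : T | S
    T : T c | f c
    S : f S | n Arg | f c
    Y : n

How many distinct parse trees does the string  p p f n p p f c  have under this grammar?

Parse trees for p p f n p p f c:
  [Arg p [Arg p [V [S f [S n [Arg p [Arg p [V [T f c]]]]]]]]]
  [Arg p [Arg p [V [S f [S n [Arg p [Arg p [V [S f c]]]]]]]]]

2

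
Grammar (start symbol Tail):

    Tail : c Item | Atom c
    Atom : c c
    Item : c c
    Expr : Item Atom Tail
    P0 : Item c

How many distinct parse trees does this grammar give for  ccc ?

Parse trees for ccc:
  [Tail c [Item c c]]
  [Tail [Atom c c] c]

2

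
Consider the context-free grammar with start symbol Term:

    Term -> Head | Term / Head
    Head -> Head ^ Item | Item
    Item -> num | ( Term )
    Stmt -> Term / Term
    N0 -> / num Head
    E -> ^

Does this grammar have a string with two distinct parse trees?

Only Term, Head, Item are reachable from Term; ignoring the rest: This is a standard precedence ladder (Term over Head over Item), with each level left-recursive on its own operator ('/' at Term, '^' at Head). That structure is LR(1), hence unambiguous.

Unambiguous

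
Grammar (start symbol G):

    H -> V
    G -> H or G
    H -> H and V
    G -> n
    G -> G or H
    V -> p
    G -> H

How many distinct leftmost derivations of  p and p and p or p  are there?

2

Parse trees for p and p and p or p:
  [G [H [H [H [V p]] and [V p]] and [V p]] or [G [H [V p]]]]
  [G [G [H [H [H [V p]] and [V p]] and [V p]]] or [H [V p]]]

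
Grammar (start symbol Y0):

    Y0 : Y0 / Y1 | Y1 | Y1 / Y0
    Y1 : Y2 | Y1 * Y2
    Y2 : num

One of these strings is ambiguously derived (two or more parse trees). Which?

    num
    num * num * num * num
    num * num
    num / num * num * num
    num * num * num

num: 1 tree
num * num * num * num: 1 tree
num * num: 1 tree
num / num * num * num: 2 trees
num * num * num: 1 tree

num / num * num * num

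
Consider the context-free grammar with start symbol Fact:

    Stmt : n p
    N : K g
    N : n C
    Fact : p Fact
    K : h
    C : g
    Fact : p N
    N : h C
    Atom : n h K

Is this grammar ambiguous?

Ambiguous

Witness: p h g

Derivation 1: Fact ⇒ p N ⇒ p K g ⇒ p h g
Derivation 2: Fact ⇒ p N ⇒ p h C ⇒ p h g

Two distinct leftmost derivations for the same string.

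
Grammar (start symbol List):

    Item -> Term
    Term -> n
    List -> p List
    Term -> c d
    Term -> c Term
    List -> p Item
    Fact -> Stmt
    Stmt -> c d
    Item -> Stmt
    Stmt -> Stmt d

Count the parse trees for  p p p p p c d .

Parse trees for p p p p p c d:
  [List p [List p [List p [List p [List p [Item [Term c d]]]]]]]
  [List p [List p [List p [List p [List p [Item [Stmt c d]]]]]]]

2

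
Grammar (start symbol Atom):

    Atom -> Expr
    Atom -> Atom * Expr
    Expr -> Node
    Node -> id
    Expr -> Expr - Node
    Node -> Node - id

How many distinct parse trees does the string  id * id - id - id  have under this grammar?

Parse trees for id * id - id - id:
  [Atom [Atom [Expr [Node id]]] * [Expr [Node [Node [Node id] - id] - id]]]
  [Atom [Atom [Expr [Node id]]] * [Expr [Expr [Node id]] - [Node [Node id] - id]]]
  [Atom [Atom [Expr [Node id]]] * [Expr [Expr [Node [Node id] - id]] - [Node id]]]
  [Atom [Atom [Expr [Node id]]] * [Expr [Expr [Expr [Node id]] - [Node id]] - [Node id]]]

4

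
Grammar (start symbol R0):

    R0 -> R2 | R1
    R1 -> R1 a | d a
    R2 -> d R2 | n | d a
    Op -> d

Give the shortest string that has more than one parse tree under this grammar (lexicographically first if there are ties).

length 1: no string has ≥2 trees
length 2: d a has 2 parse trees

Two derivations of d a:
  R0 ⇒ R2 ⇒ d a
  R0 ⇒ R1 ⇒ d a

d a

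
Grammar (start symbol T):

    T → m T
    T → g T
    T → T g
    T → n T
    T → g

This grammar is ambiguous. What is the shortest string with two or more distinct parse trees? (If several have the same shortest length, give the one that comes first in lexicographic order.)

g g

length 1: no string has ≥2 trees
length 2: g g has 2 parse trees

Two derivations of g g:
  T ⇒ g T ⇒ g g
  T ⇒ T g ⇒ g g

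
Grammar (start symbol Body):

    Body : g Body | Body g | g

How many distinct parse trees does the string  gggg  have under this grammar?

Parse trees for gggg:
  [Body g [Body g [Body g [Body g]]]]
  [Body g [Body g [Body [Body g] g]]]
  [Body g [Body [Body g [Body g]] g]]
  [Body g [Body [Body [Body g] g] g]]
  [Body [Body g [Body g [Body g]]] g]
  [Body [Body g [Body [Body g] g]] g]
  [Body [Body [Body g [Body g]] g] g]
  [Body [Body [Body [Body g] g] g] g]

8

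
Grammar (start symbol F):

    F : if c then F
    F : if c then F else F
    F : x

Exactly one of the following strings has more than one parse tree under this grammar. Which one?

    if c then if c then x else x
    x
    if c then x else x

if c then if c then x else x

if c then if c then x else x: 2 trees
x: 1 tree
if c then x else x: 1 tree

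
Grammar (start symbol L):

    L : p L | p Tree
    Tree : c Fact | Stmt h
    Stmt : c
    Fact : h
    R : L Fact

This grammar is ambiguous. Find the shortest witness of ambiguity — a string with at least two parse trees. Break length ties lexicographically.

p c h

length 3: p c h has 2 parse trees

Two derivations of p c h:
  L ⇒ p Tree ⇒ p c Fact ⇒ p c h
  L ⇒ p Tree ⇒ p Stmt h ⇒ p c h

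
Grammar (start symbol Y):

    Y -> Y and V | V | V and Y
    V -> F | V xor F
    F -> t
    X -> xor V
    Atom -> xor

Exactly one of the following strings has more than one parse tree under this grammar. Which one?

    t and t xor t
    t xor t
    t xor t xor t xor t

t and t xor t

t and t xor t: 2 trees
t xor t: 1 tree
t xor t xor t xor t: 1 tree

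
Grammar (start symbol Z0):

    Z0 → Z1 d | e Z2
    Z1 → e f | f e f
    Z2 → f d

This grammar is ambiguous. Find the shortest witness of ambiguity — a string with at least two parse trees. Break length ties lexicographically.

length 3: e f d has 2 parse trees

Two derivations of e f d:
  Z0 ⇒ Z1 d ⇒ e f d
  Z0 ⇒ e Z2 ⇒ e f d

e f d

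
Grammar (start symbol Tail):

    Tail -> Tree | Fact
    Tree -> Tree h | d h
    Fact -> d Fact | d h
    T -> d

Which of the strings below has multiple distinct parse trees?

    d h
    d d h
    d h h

d h: 2 trees
d d h: 1 tree
d h h: 1 tree

d h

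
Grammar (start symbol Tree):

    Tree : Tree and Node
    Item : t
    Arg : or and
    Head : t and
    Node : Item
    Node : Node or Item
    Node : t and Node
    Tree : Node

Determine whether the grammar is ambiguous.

Witness: t and t

Derivation 1: Tree ⇒ Tree and Node ⇒ Node and Node ⇒ Item and Node ⇒ t and Node ⇒ t and Item ⇒ t and t
Derivation 2: Tree ⇒ Node ⇒ t and Node ⇒ t and Item ⇒ t and t

Two distinct leftmost derivations for the same string.

Ambiguous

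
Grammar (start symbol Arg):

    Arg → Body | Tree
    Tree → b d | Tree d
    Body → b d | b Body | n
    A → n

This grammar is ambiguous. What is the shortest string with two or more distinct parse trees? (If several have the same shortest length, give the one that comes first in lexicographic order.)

b d

length 1: no string has ≥2 trees
length 2: b d has 2 parse trees

Two derivations of b d:
  Arg ⇒ Body ⇒ b d
  Arg ⇒ Tree ⇒ b d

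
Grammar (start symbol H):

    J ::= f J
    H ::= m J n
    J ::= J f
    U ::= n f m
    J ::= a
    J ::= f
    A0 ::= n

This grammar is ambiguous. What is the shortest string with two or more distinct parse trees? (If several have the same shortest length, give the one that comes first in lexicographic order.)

m f f n

length 3: no string has ≥2 trees
length 4: m f f n has 2 parse trees

Two derivations of m f f n:
  H ⇒ m J n ⇒ m f J n ⇒ m f f n
  H ⇒ m J n ⇒ m J f n ⇒ m f f n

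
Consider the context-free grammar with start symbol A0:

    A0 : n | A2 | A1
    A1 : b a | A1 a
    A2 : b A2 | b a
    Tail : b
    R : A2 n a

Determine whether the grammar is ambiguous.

Ambiguous

Witness: b a

Derivation 1: A0 ⇒ A2 ⇒ b a
Derivation 2: A0 ⇒ A1 ⇒ b a

Two distinct leftmost derivations for the same string.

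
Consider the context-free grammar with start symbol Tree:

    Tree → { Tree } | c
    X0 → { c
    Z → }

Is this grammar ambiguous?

Unambiguous

(X0, Z are unreachable from Tree, so their rules don't affect L(Tree).) L(Tree) is { openⁿ atom closeⁿ : n ≥ 0 }. The bracket depth fixes n, and the derivation is forced at every step.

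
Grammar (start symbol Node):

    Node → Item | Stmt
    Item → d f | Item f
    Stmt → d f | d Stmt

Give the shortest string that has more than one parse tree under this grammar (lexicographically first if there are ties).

d f

length 2: d f has 2 parse trees

Two derivations of d f:
  Node ⇒ Item ⇒ d f
  Node ⇒ Stmt ⇒ d f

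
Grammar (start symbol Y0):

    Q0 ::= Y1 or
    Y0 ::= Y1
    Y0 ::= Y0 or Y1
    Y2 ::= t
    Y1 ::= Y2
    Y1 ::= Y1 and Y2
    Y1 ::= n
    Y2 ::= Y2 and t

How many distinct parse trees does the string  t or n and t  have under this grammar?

1

Parse trees for t or n and t:
  [Y0 [Y0 [Y1 [Y2 t]]] or [Y1 [Y1 n] and [Y2 t]]]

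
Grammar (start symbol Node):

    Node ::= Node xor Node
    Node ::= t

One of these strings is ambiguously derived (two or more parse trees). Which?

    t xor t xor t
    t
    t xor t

t xor t xor t

t xor t xor t: 2 trees
t: 1 tree
t xor t: 1 tree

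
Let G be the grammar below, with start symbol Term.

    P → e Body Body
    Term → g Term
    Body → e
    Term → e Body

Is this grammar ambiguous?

Unambiguous

Only Term, Body are reachable from Term; ignoring the rest: Restricted to the reachable nonterminals, every rule has the form A → t or A → t B, and no two rules for the same A share a first terminal. The grammar encodes a DFA — one run per string.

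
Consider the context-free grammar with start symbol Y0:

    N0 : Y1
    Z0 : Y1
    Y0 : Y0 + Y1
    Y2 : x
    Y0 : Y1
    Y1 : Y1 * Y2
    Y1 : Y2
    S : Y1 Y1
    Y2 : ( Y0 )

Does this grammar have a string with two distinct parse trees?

Only Y0, Y1, Y2 are reachable from Y0; ignoring the rest: The grammar is stratified — Y0 handles '+' (left-recursive), Y1 handles '*', Y2 atoms. Each operator has a fixed associativity and precedence level, so every string has one parse.

Unambiguous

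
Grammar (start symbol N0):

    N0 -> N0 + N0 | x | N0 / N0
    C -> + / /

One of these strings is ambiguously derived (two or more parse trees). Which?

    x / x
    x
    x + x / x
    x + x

x + x / x

x / x: 1 tree
x: 1 tree
x + x / x: 2 trees
x + x: 1 tree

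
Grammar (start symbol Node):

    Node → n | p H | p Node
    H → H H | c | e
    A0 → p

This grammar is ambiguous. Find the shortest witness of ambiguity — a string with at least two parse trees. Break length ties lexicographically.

length 1: no string has ≥2 trees
length 2: no string has ≥2 trees
length 3: no string has ≥2 trees
length 4: p c c c has 2 parse trees

Two derivations of p c c c:
  Node ⇒ p H ⇒ p H H ⇒ p H H H ⇒ p c H H ⇒ p c c H ⇒ p c c c
  Node ⇒ p H ⇒ p H H ⇒ p c H ⇒ p c H H ⇒ p c c H ⇒ p c c c

p c c c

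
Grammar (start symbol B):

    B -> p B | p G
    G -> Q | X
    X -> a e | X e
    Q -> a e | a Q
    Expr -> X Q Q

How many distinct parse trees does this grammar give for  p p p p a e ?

Parse trees for p p p p a e:
  [B p [B p [B p [B p [G [Q a e]]]]]]
  [B p [B p [B p [B p [G [X a e]]]]]]

2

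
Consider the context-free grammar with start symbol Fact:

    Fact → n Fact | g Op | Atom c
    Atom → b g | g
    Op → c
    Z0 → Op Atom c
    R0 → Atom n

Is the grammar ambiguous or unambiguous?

Ambiguous

Witness: g c

Derivation 1: Fact ⇒ g Op ⇒ g c
Derivation 2: Fact ⇒ Atom c ⇒ g c

Two distinct leftmost derivations for the same string.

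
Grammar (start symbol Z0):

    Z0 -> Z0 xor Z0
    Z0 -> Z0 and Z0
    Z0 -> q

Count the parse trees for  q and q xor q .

Parse trees for q and q xor q:
  [Z0 [Z0 [Z0 q] and [Z0 q]] xor [Z0 q]]
  [Z0 [Z0 q] and [Z0 [Z0 q] xor [Z0 q]]]

2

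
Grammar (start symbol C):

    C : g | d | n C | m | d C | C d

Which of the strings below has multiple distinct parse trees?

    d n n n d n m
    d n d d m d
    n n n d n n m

d n d d m d

d n n n d n m: 1 tree
d n d d m d: 5 trees
n n n d n n m: 1 tree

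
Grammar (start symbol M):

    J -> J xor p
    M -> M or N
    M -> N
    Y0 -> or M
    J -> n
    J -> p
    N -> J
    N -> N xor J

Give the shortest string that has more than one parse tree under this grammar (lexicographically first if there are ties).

n xor p

length 1: no string has ≥2 trees
length 3: n xor p has 2 parse trees

Two derivations of n xor p:
  M ⇒ N ⇒ J ⇒ J xor p ⇒ n xor p
  M ⇒ N ⇒ N xor J ⇒ J xor J ⇒ n xor J ⇒ n xor p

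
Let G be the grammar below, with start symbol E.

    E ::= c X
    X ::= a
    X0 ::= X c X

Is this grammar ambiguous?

Unambiguous

(X0 is unreachable from E, so its rules don't affect L(E).) Restricted to the reachable nonterminals, every rule has the form A → t or A → t B, and no two rules for the same A share a first terminal. The grammar encodes a DFA — one run per string.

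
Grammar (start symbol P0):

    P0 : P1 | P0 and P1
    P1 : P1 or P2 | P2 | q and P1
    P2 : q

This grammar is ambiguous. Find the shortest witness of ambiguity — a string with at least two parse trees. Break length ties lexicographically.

length 1: no string has ≥2 trees
length 3: q and q has 2 parse trees

Two derivations of q and q:
  P0 ⇒ P1 ⇒ q and P1 ⇒ q and P2 ⇒ q and q
  P0 ⇒ P0 and P1 ⇒ P1 and P1 ⇒ P2 and P1 ⇒ q and P1 ⇒ q and P2 ⇒ q and q

q and q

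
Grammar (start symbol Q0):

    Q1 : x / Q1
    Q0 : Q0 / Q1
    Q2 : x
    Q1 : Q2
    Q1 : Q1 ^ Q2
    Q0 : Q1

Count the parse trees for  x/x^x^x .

Parse trees for x/x^x^x:
  [Q0 [Q0 [Q1 [Q2 x]]] / [Q1 [Q1 [Q1 [Q2 x]] ^ [Q2 x]] ^ [Q2 x]]]
  [Q0 [Q1 x / [Q1 [Q1 [Q1 [Q2 x]] ^ [Q2 x]] ^ [Q2 x]]]]
  [Q0 [Q1 [Q1 x / [Q1 [Q1 [Q2 x]] ^ [Q2 x]]] ^ [Q2 x]]]
  [Q0 [Q1 [Q1 [Q1 x / [Q1 [Q2 x]]] ^ [Q2 x]] ^ [Q2 x]]]

4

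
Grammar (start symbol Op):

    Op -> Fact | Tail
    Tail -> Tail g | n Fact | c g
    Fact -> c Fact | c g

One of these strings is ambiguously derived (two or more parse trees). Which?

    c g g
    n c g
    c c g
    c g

c g

c g g: 1 tree
n c g: 1 tree
c c g: 1 tree
c g: 2 trees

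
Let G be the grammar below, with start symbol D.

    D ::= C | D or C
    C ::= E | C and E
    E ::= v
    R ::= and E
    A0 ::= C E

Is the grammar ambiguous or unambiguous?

Only D, C, E are reachable from D; ignoring the rest: D → D or C | C  ;  C → C and E | E  — a left-associative chain with E at the bottom. Each string factors uniquely by precedence.

Unambiguous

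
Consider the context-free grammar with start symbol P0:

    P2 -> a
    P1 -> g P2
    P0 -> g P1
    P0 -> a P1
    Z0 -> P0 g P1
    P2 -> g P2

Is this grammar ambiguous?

Only P0, P1, P2 are reachable from P0; ignoring the rest: Restricted to the reachable nonterminals, every rule has the form A → t or A → t B, and no two rules for the same A share a first terminal. The grammar encodes a DFA — one run per string.

Unambiguous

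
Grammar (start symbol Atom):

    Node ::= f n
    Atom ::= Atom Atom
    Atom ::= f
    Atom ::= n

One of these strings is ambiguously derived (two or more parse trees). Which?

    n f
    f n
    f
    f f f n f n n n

n f: 1 tree
f n: 1 tree
f: 1 tree
f f f n f n n n: 429 trees

f f f n f n n n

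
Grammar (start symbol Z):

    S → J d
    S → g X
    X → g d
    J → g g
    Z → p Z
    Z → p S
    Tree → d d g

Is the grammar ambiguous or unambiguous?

Ambiguous

Witness: p g g d

Derivation 1: Z ⇒ p S ⇒ p J d ⇒ p g g d
Derivation 2: Z ⇒ p S ⇒ p g X ⇒ p g g d

Two distinct leftmost derivations for the same string.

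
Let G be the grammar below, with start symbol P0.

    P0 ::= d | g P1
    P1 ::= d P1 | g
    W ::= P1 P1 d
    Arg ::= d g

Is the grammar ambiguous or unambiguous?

Only P0, P1 are reachable from P0; ignoring the rest: Restricted to the reachable nonterminals, every rule has the form A → t or A → t B, and no two rules for the same A share a first terminal. The grammar encodes a DFA — one run per string.

Unambiguous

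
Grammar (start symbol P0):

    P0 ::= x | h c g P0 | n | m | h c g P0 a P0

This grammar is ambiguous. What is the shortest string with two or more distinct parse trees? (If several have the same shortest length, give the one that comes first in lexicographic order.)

length 1: no string has ≥2 trees
length 4: no string has ≥2 trees
length 6: no string has ≥2 trees
length 7: no string has ≥2 trees
length 9: h c g h c g m a m has 2 parse trees

Two derivations of h c g h c g m a m:
  P0 ⇒ h c g P0 ⇒ h c g h c g P0 a P0 ⇒ h c g h c g m a P0 ⇒ h c g h c g m a m
  P0 ⇒ h c g P0 a P0 ⇒ h c g h c g P0 a P0 ⇒ h c g h c g m a P0 ⇒ h c g h c g m a m

h c g h c g m a m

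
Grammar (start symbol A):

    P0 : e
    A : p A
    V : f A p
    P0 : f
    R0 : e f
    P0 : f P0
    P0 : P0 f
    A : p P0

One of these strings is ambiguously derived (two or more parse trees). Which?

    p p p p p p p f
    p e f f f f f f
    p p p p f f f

p p p p f f f

p p p p p p p f: 1 tree
p e f f f f f f: 1 tree
p p p p f f f: 4 trees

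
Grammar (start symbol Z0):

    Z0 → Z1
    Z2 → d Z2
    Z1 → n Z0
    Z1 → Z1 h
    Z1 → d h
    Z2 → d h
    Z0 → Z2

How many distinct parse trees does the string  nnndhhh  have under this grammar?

16

Parse trees for nnndhhh (showing first 6 of 16):
  [Z0 [Z1 n [Z0 [Z1 n [Z0 [Z1 n [Z0 [Z1 [Z1 [Z1 d h] h] h]]]]]]]]
  [Z0 [Z1 n [Z0 [Z1 n [Z0 [Z1 [Z1 n [Z0 [Z1 [Z1 d h] h]]] h]]]]]]
  [Z0 [Z1 n [Z0 [Z1 n [Z0 [Z1 [Z1 [Z1 n [Z0 [Z1 d h]]] h] h]]]]]]
  [Z0 [Z1 n [Z0 [Z1 n [Z0 [Z1 [Z1 [Z1 n [Z0 [Z2 d h]]] h] h]]]]]]
  [Z0 [Z1 n [Z0 [Z1 [Z1 n [Z0 [Z1 n [Z0 [Z1 [Z1 d h] h]]]]] h]]]]
  [Z0 [Z1 n [Z0 [Z1 [Z1 n [Z0 [Z1 [Z1 n [Z0 [Z1 d h]]] h]]] h]]]]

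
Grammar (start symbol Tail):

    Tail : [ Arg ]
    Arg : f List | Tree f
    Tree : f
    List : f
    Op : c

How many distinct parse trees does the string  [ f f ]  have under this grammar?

Parse trees for [ f f ]:
  [Tail [ [Arg f [List f]] ]]
  [Tail [ [Arg [Tree f] f] ]]

2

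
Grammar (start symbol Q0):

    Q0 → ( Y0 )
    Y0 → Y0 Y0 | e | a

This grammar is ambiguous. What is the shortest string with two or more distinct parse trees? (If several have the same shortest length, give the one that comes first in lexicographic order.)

( a a a )

length 3: no string has ≥2 trees
length 4: no string has ≥2 trees
length 5: ( a a a ) has 2 parse trees

Two derivations of ( a a a ):
  Q0 ⇒ ( Y0 ) ⇒ ( Y0 Y0 ) ⇒ ( Y0 Y0 Y0 ) ⇒ ( a Y0 Y0 ) ⇒ ( a a Y0 ) ⇒ ( a a a )
  Q0 ⇒ ( Y0 ) ⇒ ( Y0 Y0 ) ⇒ ( a Y0 ) ⇒ ( a Y0 Y0 ) ⇒ ( a a Y0 ) ⇒ ( a a a )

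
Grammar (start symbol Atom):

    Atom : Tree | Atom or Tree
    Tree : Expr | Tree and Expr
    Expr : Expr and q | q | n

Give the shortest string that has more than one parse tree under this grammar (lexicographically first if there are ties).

length 1: no string has ≥2 trees
length 3: n and q has 2 parse trees

Two derivations of n and q:
  Atom ⇒ Tree ⇒ Expr ⇒ Expr and q ⇒ n and q
  Atom ⇒ Tree ⇒ Tree and Expr ⇒ Expr and Expr ⇒ n and Expr ⇒ n and q

n and q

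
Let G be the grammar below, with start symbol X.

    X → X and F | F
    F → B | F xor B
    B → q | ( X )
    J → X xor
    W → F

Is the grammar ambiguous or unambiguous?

Only X, F, B are reachable from X; ignoring the rest: This is a standard precedence ladder (X over F over B), with each level left-recursive on its own operator ('and' at X, 'xor' at F). That structure is LR(1), hence unambiguous.

Unambiguous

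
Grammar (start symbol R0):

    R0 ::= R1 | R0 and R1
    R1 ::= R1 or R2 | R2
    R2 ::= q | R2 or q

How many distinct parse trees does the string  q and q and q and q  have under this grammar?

Parse trees for q and q and q and q:
  [R0 [R0 [R0 [R0 [R1 [R2 q]]] and [R1 [R2 q]]] and [R1 [R2 q]]] and [R1 [R2 q]]]

1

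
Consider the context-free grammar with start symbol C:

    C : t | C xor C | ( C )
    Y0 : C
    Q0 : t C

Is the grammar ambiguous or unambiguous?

Witness: t xor t xor t

Derivation 1: C ⇒ C xor C ⇒ t xor C ⇒ t xor C xor C ⇒ t xor t xor C ⇒ t xor t xor t
Derivation 2: C ⇒ C xor C ⇒ C xor C xor C ⇒ t xor C xor C ⇒ t xor t xor C ⇒ t xor t xor t

Two distinct leftmost derivations for the same string.

Ambiguous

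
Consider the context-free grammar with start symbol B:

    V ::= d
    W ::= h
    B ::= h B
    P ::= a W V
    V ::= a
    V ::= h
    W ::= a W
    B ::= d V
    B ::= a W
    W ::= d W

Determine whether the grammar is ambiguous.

Unambiguous

(P is unreachable from B, so its rules don't affect L(B).) The reachable rules are right-linear with at most one rule per (nonterminal, next-terminal) pair. Each input token forces the next rule, so parsing is deterministic.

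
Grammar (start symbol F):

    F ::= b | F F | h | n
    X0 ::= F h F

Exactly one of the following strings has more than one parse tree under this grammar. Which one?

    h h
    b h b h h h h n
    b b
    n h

b h b h h h h n

h h: 1 tree
b h b h h h h n: 429 trees
b b: 1 tree
n h: 1 tree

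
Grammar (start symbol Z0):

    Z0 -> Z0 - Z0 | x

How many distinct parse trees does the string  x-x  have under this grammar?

Parse trees for x-x:
  [Z0 [Z0 x] - [Z0 x]]

1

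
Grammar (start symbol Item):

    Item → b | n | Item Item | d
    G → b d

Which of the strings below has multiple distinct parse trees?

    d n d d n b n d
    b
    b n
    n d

d n d d n b n d: 429 trees
b: 1 tree
b n: 1 tree
n d: 1 tree

d n d d n b n d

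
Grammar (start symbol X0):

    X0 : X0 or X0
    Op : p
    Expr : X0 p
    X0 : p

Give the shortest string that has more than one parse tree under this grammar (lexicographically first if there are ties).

p or p or p

length 1: no string has ≥2 trees
length 3: no string has ≥2 trees
length 5: p or p or p has 2 parse trees

Two derivations of p or p or p:
  X0 ⇒ X0 or X0 ⇒ X0 or X0 or X0 ⇒ p or X0 or X0 ⇒ p or p or X0 ⇒ p or p or p
  X0 ⇒ X0 or X0 ⇒ p or X0 ⇒ p or X0 or X0 ⇒ p or p or X0 ⇒ p or p or p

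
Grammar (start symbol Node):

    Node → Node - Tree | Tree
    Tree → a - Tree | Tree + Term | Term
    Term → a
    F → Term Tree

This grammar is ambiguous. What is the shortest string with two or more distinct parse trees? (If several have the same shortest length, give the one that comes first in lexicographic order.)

a - a

length 1: no string has ≥2 trees
length 3: a - a has 2 parse trees

Two derivations of a - a:
  Node ⇒ Node - Tree ⇒ Tree - Tree ⇒ Term - Tree ⇒ a - Tree ⇒ a - Term ⇒ a - a
  Node ⇒ Tree ⇒ a - Tree ⇒ a - Term ⇒ a - a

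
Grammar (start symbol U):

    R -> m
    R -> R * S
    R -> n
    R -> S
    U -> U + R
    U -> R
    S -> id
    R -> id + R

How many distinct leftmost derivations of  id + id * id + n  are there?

Parse trees for id + id * id + n:
  [U [U [U [R [S id]]] + [R [R [S id]] * [S id]]] + [R n]]
  [U [U [R [R id + [R [S id]]] * [S id]]] + [R n]]
  [U [U [R id + [R [R [S id]] * [S id]]]] + [R n]]

3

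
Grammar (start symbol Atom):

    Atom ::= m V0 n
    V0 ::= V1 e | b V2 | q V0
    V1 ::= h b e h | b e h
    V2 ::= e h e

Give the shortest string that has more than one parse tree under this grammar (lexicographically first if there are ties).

length 6: m b e h e n has 2 parse trees

Two derivations of m b e h e n:
  Atom ⇒ m V0 n ⇒ m V1 e n ⇒ m b e h e n
  Atom ⇒ m V0 n ⇒ m b V2 n ⇒ m b e h e n

m b e h e n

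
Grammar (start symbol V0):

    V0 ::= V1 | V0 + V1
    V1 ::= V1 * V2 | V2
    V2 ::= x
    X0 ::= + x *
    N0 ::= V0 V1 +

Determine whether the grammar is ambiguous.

(X0, N0 are unreachable from V0, so their rules don't affect L(V0).) V0 → V0 + V1 | V1  ;  V1 → V1 * V2 | V2  — a left-associative chain with V2 at the bottom. Each string factors uniquely by precedence.

Unambiguous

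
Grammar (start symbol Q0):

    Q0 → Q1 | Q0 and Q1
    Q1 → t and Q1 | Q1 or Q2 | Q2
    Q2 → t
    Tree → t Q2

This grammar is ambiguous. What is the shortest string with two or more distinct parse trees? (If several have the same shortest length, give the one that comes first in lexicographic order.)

length 1: no string has ≥2 trees
length 3: t and t has 2 parse trees

Two derivations of t and t:
  Q0 ⇒ Q1 ⇒ t and Q1 ⇒ t and Q2 ⇒ t and t
  Q0 ⇒ Q0 and Q1 ⇒ Q1 and Q1 ⇒ Q2 and Q1 ⇒ t and Q1 ⇒ t and Q2 ⇒ t and t

t and t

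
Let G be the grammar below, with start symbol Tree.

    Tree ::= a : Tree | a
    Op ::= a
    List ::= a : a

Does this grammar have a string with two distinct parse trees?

Only Tree is reachable from Tree; ignoring the rest: The reachable grammar is A → atom sep A | atom. Each atom is followed by either the separator (recurse) or end-of-string (stop) — no choice point.

Unambiguous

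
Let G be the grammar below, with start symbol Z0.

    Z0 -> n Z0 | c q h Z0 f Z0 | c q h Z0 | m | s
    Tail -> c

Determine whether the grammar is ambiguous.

Ambiguous

Witness: c q h c q h m f m

Derivation 1: Z0 ⇒ c q h Z0 f Z0 ⇒ c q h c q h Z0 f Z0 ⇒ c q h c q h m f Z0 ⇒ c q h c q h m f m
Derivation 2: Z0 ⇒ c q h Z0 ⇒ c q h c q h Z0 f Z0 ⇒ c q h c q h m f Z0 ⇒ c q h c q h m f m

Two distinct leftmost derivations for the same string.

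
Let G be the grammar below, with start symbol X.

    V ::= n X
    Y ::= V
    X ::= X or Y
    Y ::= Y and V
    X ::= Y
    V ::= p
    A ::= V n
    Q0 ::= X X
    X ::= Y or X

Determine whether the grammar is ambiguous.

Ambiguous

Witness: p or p

Derivation 1: X ⇒ X or Y ⇒ Y or Y ⇒ V or Y ⇒ p or Y ⇒ p or V ⇒ p or p
Derivation 2: X ⇒ Y or X ⇒ V or X ⇒ p or X ⇒ p or Y ⇒ p or V ⇒ p or p

Two distinct leftmost derivations for the same string.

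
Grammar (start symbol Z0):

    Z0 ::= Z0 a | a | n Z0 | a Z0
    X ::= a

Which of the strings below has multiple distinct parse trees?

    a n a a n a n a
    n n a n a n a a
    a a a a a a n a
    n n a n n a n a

a n a a n a n a: 1 tree
n n a n a n a a: 8 trees
a a a a a a n a: 1 tree
n n a n n a n a: 1 tree

n n a n a n a a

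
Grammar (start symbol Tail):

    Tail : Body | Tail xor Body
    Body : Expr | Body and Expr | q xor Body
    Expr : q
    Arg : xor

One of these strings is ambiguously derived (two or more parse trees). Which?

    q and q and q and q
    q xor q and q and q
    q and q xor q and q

q and q and q and q: 1 tree
q xor q and q and q: 4 trees
q and q xor q and q: 1 tree

q xor q and q and q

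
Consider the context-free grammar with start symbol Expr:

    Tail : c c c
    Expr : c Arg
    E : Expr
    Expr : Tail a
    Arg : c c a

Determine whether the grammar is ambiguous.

Ambiguous

Witness: c c c a

Derivation 1: Expr ⇒ c Arg ⇒ c c c a
Derivation 2: Expr ⇒ Tail a ⇒ c c c a

Two distinct leftmost derivations for the same string.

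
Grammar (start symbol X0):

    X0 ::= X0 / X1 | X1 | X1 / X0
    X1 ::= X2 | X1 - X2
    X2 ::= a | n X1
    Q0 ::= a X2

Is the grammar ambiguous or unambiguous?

Ambiguous

Witness: a / a

Derivation 1: X0 ⇒ X0 / X1 ⇒ X1 / X1 ⇒ X2 / X1 ⇒ a / X1 ⇒ a / X2 ⇒ a / a
Derivation 2: X0 ⇒ X1 / X0 ⇒ X2 / X0 ⇒ a / X0 ⇒ a / X1 ⇒ a / X2 ⇒ a / a

Two distinct leftmost derivations for the same string.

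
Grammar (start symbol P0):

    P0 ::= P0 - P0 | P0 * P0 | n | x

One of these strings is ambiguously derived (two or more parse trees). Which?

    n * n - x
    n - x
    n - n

n * n - x

n * n - x: 2 trees
n - x: 1 tree
n - n: 1 tree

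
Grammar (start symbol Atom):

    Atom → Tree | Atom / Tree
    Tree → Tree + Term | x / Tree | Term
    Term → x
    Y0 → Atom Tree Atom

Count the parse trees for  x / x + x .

Parse trees for x / x + x:
  [Atom [Tree [Tree x / [Tree [Term x]]] + [Term x]]]
  [Atom [Tree x / [Tree [Tree [Term x]] + [Term x]]]]
  [Atom [Atom [Tree [Term x]]] / [Tree [Tree [Term x]] + [Term x]]]

3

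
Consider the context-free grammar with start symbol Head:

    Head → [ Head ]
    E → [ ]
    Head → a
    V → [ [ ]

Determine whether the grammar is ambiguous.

Unambiguous

Only Head is reachable from Head; ignoring the rest: L(Head) is { openⁿ atom closeⁿ : n ≥ 0 }. The bracket depth fixes n, and the derivation is forced at every step.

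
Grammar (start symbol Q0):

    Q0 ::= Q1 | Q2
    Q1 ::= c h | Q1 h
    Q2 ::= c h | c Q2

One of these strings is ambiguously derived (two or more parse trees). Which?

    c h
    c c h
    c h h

c h: 2 trees
c c h: 1 tree
c h h: 1 tree

c h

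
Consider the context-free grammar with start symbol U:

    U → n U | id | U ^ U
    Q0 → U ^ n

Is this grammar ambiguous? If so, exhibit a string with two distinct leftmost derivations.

Witness: n id ^ id

Derivation 1: U ⇒ n U ⇒ n U ^ U ⇒ n id ^ U ⇒ n id ^ id
Derivation 2: U ⇒ U ^ U ⇒ n U ^ U ⇒ n id ^ U ⇒ n id ^ id

Two distinct leftmost derivations for the same string.

Ambiguous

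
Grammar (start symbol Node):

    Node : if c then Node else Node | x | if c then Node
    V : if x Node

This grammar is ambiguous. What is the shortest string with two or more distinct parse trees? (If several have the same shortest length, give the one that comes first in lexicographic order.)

length 1: no string has ≥2 trees
length 4: no string has ≥2 trees
length 6: no string has ≥2 trees
length 7: no string has ≥2 trees
length 9: if c then if c then x else x has 2 parse trees

Two derivations of if c then if c then x else x:
  Node ⇒ if c then Node else Node ⇒ if c then if c then Node else Node ⇒ if c then if c then x else Node ⇒ if c then if c then x else x
  Node ⇒ if c then Node ⇒ if c then if c then Node else Node ⇒ if c then if c then x else Node ⇒ if c then if c then x else x

if c then if c then x else x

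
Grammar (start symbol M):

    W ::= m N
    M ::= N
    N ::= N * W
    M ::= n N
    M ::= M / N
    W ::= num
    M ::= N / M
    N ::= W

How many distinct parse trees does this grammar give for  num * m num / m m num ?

2

Parse trees for num * m num / m m num:
  [M [M [N [N [W num]] * [W m [N [W num]]]]] / [N [W m [N [W m [N [W num]]]]]]]
  [M [N [N [W num]] * [W m [N [W num]]]] / [M [N [W m [N [W m [N [W num]]]]]]]]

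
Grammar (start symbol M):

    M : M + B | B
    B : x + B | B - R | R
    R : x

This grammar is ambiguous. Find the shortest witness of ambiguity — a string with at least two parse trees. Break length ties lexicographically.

x + x

length 1: no string has ≥2 trees
length 3: x + x has 2 parse trees

Two derivations of x + x:
  M ⇒ M + B ⇒ B + B ⇒ R + B ⇒ x + B ⇒ x + R ⇒ x + x
  M ⇒ B ⇒ x + B ⇒ x + R ⇒ x + x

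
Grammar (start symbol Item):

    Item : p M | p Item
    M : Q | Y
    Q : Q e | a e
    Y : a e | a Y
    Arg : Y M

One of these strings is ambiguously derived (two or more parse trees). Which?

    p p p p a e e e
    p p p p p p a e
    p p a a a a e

p p p p a e e e: 1 tree
p p p p p p a e: 2 trees
p p a a a a e: 1 tree

p p p p p p a e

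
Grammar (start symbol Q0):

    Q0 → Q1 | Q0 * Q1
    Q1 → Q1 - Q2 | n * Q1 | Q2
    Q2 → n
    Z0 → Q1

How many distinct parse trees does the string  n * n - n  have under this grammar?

3

Parse trees for n * n - n:
  [Q0 [Q1 [Q1 n * [Q1 [Q2 n]]] - [Q2 n]]]
  [Q0 [Q1 n * [Q1 [Q1 [Q2 n]] - [Q2 n]]]]
  [Q0 [Q0 [Q1 [Q2 n]]] * [Q1 [Q1 [Q2 n]] - [Q2 n]]]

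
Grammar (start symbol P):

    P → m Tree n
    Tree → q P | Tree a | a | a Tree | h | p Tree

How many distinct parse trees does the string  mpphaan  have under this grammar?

Parse trees for mpphaan:
  [P m [Tree [Tree [Tree p [Tree p [Tree h]]] a] a] n]
  [P m [Tree [Tree p [Tree [Tree p [Tree h]] a]] a] n]
  [P m [Tree [Tree p [Tree p [Tree [Tree h] a]]] a] n]
  [P m [Tree p [Tree [Tree [Tree p [Tree h]] a] a]] n]
  [P m [Tree p [Tree [Tree p [Tree [Tree h] a]] a]] n]
  [P m [Tree p [Tree p [Tree [Tree [Tree h] a] a]]] n]

6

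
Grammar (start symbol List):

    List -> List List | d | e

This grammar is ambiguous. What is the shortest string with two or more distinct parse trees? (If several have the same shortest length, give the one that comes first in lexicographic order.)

d d d

length 1: no string has ≥2 trees
length 2: no string has ≥2 trees
length 3: d d d has 2 parse trees

Two derivations of d d d:
  List ⇒ List List ⇒ List List List ⇒ d List List ⇒ d d List ⇒ d d d
  List ⇒ List List ⇒ d List ⇒ d List List ⇒ d d List ⇒ d d d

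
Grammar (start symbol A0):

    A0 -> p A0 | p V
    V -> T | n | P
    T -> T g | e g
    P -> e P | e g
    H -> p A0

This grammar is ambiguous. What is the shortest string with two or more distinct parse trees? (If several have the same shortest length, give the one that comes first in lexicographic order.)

p e g

length 2: no string has ≥2 trees
length 3: p e g has 2 parse trees

Two derivations of p e g:
  A0 ⇒ p V ⇒ p T ⇒ p e g
  A0 ⇒ p V ⇒ p P ⇒ p e g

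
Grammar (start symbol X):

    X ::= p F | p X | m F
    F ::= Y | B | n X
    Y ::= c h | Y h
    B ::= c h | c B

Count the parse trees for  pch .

Parse trees for pch:
  [X p [F [Y c h]]]
  [X p [F [B c h]]]

2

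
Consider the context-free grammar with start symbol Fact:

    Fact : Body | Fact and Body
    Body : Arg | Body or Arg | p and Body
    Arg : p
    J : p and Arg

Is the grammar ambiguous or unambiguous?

Witness: p and p

Derivation 1: Fact ⇒ Body ⇒ p and Body ⇒ p and Arg ⇒ p and p
Derivation 2: Fact ⇒ Fact and Body ⇒ Body and Body ⇒ Arg and Body ⇒ p and Body ⇒ p and Arg ⇒ p and p

Two distinct leftmost derivations for the same string.

Ambiguous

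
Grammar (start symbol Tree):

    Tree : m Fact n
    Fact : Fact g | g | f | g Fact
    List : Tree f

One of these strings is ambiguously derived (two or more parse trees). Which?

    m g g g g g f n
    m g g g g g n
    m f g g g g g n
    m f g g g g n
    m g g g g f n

m g g g g g n

m g g g g g f n: 1 tree
m g g g g g n: 16 trees
m f g g g g g n: 1 tree
m f g g g g n: 1 tree
m g g g g f n: 1 tree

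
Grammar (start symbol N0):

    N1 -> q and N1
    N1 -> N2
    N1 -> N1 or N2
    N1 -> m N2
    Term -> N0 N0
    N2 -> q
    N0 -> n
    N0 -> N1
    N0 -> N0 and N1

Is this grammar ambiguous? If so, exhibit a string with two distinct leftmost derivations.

Ambiguous

Witness: q and q

Derivation 1: N0 ⇒ N1 ⇒ q and N1 ⇒ q and N2 ⇒ q and q
Derivation 2: N0 ⇒ N0 and N1 ⇒ N1 and N1 ⇒ N2 and N1 ⇒ q and N1 ⇒ q and N2 ⇒ q and q

Two distinct leftmost derivations for the same string.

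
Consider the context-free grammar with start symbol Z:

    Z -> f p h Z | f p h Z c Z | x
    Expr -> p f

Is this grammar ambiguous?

Ambiguous

Witness: f p h f p h x c x

Derivation 1: Z ⇒ f p h Z ⇒ f p h f p h Z c Z ⇒ f p h f p h x c Z ⇒ f p h f p h x c x
Derivation 2: Z ⇒ f p h Z c Z ⇒ f p h f p h Z c Z ⇒ f p h f p h x c Z ⇒ f p h f p h x c x

Two distinct leftmost derivations for the same string.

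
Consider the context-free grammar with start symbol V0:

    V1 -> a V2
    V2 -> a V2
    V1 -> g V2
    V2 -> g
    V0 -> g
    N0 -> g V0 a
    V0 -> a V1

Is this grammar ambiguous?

Only V0, V1, V2 are reachable from V0; ignoring the rest: The reachable rules are right-linear with at most one rule per (nonterminal, next-terminal) pair. Each input token forces the next rule, so parsing is deterministic.

Unambiguous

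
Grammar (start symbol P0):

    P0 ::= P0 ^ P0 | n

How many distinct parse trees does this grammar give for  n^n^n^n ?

Parse trees for n^n^n^n:
  [P0 [P0 n] ^ [P0 [P0 n] ^ [P0 [P0 n] ^ [P0 n]]]]
  [P0 [P0 n] ^ [P0 [P0 [P0 n] ^ [P0 n]] ^ [P0 n]]]
  [P0 [P0 [P0 n] ^ [P0 n]] ^ [P0 [P0 n] ^ [P0 n]]]
  [P0 [P0 [P0 n] ^ [P0 [P0 n] ^ [P0 n]]] ^ [P0 n]]
  [P0 [P0 [P0 [P0 n] ^ [P0 n]] ^ [P0 n]] ^ [P0 n]]

5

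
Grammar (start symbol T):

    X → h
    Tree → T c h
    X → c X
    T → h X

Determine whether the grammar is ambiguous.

Unambiguous

Only T, X are reachable from T; ignoring the rest: Each reachable nonterminal has at most one production per leading terminal, and all productions are right-linear; the derivation is determined token-by-token.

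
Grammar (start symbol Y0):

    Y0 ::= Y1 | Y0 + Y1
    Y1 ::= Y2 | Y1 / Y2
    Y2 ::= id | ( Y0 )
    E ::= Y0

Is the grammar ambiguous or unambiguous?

(E is unreachable from Y0, so its rules don't affect L(Y0).) This is a standard precedence ladder (Y0 over Y1 over Y2), with each level left-recursive on its own operator ('+' at Y0, '/' at Y1). That structure is LR(1), hence unambiguous.

Unambiguous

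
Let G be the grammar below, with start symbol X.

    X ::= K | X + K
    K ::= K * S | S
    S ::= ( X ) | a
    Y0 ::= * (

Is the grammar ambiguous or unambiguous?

Only X, K, S are reachable from X; ignoring the rest: The grammar is stratified — X handles '+' (left-recursive), K handles '*', S atoms. Each operator has a fixed associativity and precedence level, so every string has one parse.

Unambiguous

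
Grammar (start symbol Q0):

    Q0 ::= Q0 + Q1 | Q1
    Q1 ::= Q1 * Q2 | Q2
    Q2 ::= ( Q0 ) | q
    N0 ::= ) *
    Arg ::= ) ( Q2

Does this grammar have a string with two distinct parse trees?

Only Q0, Q1, Q2 are reachable from Q0; ignoring the rest: The grammar is stratified — Q0 handles '+' (left-recursive), Q1 handles '*', Q2 atoms. Each operator has a fixed associativity and precedence level, so every string has one parse.

Unambiguous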